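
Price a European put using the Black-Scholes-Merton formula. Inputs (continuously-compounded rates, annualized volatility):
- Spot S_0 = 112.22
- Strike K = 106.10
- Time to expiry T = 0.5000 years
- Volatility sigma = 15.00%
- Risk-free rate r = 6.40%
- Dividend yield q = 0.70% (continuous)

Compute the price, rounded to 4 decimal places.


d1 = (ln(S/K) + (r - q + 0.5*sigma^2) * T) / (sigma * sqrt(T)) = 0.85045321
d2 = d1 - sigma * sqrt(T) = 0.74438719
exp(-rT) = 0.96850658; exp(-qT) = 0.99650612
P = K * exp(-rT) * N(-d2) - S_0 * exp(-qT) * N(-d1)
N(-d1) = 0.19753658; N(-d2) = 0.22832113
P = 106.1000 * 0.96850658 * 0.22832113 - 112.2200 * 0.99650612 * 0.19753658 = 1.3718

Answer: Price = 1.3718


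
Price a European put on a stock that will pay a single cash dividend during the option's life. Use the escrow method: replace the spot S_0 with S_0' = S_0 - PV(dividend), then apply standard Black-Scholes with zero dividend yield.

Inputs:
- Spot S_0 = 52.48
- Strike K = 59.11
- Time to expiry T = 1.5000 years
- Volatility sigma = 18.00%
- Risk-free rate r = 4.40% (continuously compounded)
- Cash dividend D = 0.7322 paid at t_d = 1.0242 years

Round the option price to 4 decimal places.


Answer: Price = 6.6887

Derivation:
PV(D) = D * exp(-r * t_d) = 0.7322 * 0.95593554 = 0.69993600
S_0' = S_0 - PV(D) = 52.4800 - 0.69993600 = 51.78006400
d1 = (ln(S_0'/K) + (r + sigma^2/2)*T) / (sigma*sqrt(T)) = -0.19094636
d2 = d1 - sigma*sqrt(T) = -0.41140044
exp(-rT) = 0.93613086
N(-d1) = 0.57571619; N(-d2) = 0.65961053
P = K * exp(-rT) * N(-d2) - S_0' * N(-d1) = 59.1100 * 0.93613086 * 0.65961053 - 51.78006400 * 0.57571619 = 6.6887


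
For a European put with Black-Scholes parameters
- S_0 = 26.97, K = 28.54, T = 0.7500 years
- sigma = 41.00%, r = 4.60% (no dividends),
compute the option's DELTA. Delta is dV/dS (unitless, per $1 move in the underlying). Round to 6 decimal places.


Answer: Delta = -0.454085

Derivation:
d1 = 0.1153462055; d2 = -0.2397242101
phi(d1) = 0.3962971752; exp(-qT) = 1.0000000000; exp(-rT) = 0.9660883397
N(-d1) = 0.4540853580
Delta = -exp(-qT) * N(-d1) = -1.0000000000 * 0.4540853580 = -0.454085


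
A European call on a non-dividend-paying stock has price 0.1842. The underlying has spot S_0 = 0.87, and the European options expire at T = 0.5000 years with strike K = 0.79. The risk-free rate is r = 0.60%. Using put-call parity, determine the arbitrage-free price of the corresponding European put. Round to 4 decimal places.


Put-call parity: C - P = S_0 * exp(-qT) - K * exp(-rT).
S_0 * exp(-qT) = 0.8700 * 1.00000000 = 0.87000000
K * exp(-rT) = 0.7900 * 0.99700450 = 0.78763355
P = C - S*exp(-qT) + K*exp(-rT)
P = 0.1842 - 0.87000000 + 0.78763355 = 0.1018

Answer: Put price = 0.1018


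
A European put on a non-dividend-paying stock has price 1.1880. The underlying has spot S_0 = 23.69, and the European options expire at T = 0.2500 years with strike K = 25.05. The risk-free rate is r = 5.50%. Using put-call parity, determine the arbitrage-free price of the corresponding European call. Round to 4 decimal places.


Answer: Call price = 0.1701

Derivation:
Put-call parity: C - P = S_0 * exp(-qT) - K * exp(-rT).
S_0 * exp(-qT) = 23.6900 * 1.00000000 = 23.69000000
K * exp(-rT) = 25.0500 * 0.98634410 = 24.70791969
C = P + S*exp(-qT) - K*exp(-rT)
C = 1.1880 + 23.69000000 - 24.70791969 = 0.1701


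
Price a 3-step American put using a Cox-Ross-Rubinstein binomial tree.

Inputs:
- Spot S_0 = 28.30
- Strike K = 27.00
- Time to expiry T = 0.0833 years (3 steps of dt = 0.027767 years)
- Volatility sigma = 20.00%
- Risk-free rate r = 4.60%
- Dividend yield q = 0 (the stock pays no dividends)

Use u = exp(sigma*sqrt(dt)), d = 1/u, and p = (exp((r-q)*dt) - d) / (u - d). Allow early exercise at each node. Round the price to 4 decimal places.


Answer: Price = V(0,0) = 0.1624

Derivation:
dt = T/N = 0.027767
u = exp(sigma*sqrt(dt)) = 1.033888; d = 1/u = 0.967223
p = (exp((r-q)*dt) - d) / (u - d) = 0.510841
Discount per step: exp(-r*dt) = 0.998724
Stock lattice S(k, i) with i counting down-moves:
  k=0: S(0,0) = 28.3000
  k=1: S(1,0) = 29.2590; S(1,1) = 27.3724
  k=2: S(2,0) = 30.2506; S(2,1) = 28.3000; S(2,2) = 26.4752
  k=3: S(3,0) = 31.2757; S(3,1) = 29.2590; S(3,2) = 27.3724; S(3,3) = 25.6074
Terminal payoffs V(N, i) = max(K - S_T, 0):
  V(3,0) = 0.000000; V(3,1) = 0.000000; V(3,2) = 0.000000; V(3,3) = 1.392589
Backward induction: V(k, i) = exp(-r*dt) * [p * V(k+1, i) + (1-p) * V(k+1, i+1)]; then take max(V_cont, immediate exercise) for American.
  V(2,0) = exp(-r*dt) * [p*0.000000 + (1-p)*0.000000] = 0.000000; exercise = 0.000000; V(2,0) = max -> 0.000000
  V(2,1) = exp(-r*dt) * [p*0.000000 + (1-p)*0.000000] = 0.000000; exercise = 0.000000; V(2,1) = max -> 0.000000
  V(2,2) = exp(-r*dt) * [p*0.000000 + (1-p)*1.392589] = 0.680328; exercise = 0.524799; V(2,2) = max -> 0.680328
  V(1,0) = exp(-r*dt) * [p*0.000000 + (1-p)*0.000000] = 0.000000; exercise = 0.000000; V(1,0) = max -> 0.000000
  V(1,1) = exp(-r*dt) * [p*0.000000 + (1-p)*0.680328] = 0.332364; exercise = 0.000000; V(1,1) = max -> 0.332364
  V(0,0) = exp(-r*dt) * [p*0.000000 + (1-p)*0.332364] = 0.162372; exercise = 0.000000; V(0,0) = max -> 0.162372


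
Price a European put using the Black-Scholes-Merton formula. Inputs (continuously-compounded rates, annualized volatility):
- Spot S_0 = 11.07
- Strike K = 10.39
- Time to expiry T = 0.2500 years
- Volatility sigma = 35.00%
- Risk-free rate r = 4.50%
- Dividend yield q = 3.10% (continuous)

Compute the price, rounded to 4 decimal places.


Answer: Price = 0.4391

Derivation:
d1 = (ln(S/K) + (r - q + 0.5*sigma^2) * T) / (sigma * sqrt(T)) = 0.46975681
d2 = d1 - sigma * sqrt(T) = 0.29475681
exp(-rT) = 0.98881304; exp(-qT) = 0.99227995
P = K * exp(-rT) * N(-d2) - S_0 * exp(-qT) * N(-d1)
N(-d1) = 0.31926439; N(-d2) = 0.38408983
P = 10.3900 * 0.98881304 * 0.38408983 - 11.0700 * 0.99227995 * 0.31926439 = 0.4391


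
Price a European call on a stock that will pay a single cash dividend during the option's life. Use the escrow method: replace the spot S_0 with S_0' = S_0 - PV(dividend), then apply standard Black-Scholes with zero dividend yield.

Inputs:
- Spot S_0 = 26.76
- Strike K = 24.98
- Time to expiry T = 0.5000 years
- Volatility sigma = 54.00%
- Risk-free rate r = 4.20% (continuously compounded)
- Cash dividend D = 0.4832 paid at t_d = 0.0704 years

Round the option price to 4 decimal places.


PV(D) = D * exp(-r * t_d) = 0.4832 * 0.99704757 = 0.48177338
S_0' = S_0 - PV(D) = 26.7600 - 0.48177338 = 26.27822662
d1 = (ln(S_0'/K) + (r + sigma^2/2)*T) / (sigma*sqrt(T)) = 0.37860384
d2 = d1 - sigma*sqrt(T) = -0.00323382
exp(-rT) = 0.97921896
N(d1) = 0.64750897; N(d2) = 0.49870990
C = S_0' * N(d1) - K * exp(-rT) * N(d2) = 26.27822662 * 0.64750897 - 24.9800 * 0.97921896 * 0.49870990 = 4.8165

Answer: Price = 4.8165


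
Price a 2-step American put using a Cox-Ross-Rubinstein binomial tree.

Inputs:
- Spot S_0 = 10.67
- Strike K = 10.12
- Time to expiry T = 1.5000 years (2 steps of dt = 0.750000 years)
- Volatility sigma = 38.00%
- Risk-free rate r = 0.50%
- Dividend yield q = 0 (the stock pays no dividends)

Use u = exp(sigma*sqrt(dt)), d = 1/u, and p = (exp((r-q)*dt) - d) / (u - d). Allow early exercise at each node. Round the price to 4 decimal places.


dt = T/N = 0.750000
u = exp(sigma*sqrt(dt)) = 1.389702; d = 1/u = 0.719579
p = (exp((r-q)*dt) - d) / (u - d) = 0.424069
Discount per step: exp(-r*dt) = 0.996257
Stock lattice S(k, i) with i counting down-moves:
  k=0: S(0,0) = 10.6700
  k=1: S(1,0) = 14.8281; S(1,1) = 7.6779
  k=2: S(2,0) = 20.6067; S(2,1) = 10.6700; S(2,2) = 5.5249
Terminal payoffs V(N, i) = max(K - S_T, 0):
  V(2,0) = 0.000000; V(2,1) = 0.000000; V(2,2) = 4.595146
Backward induction: V(k, i) = exp(-r*dt) * [p * V(k+1, i) + (1-p) * V(k+1, i+1)]; then take max(V_cont, immediate exercise) for American.
  V(1,0) = exp(-r*dt) * [p*0.000000 + (1-p)*0.000000] = 0.000000; exercise = 0.000000; V(1,0) = max -> 0.000000
  V(1,1) = exp(-r*dt) * [p*0.000000 + (1-p)*4.595146] = 2.636583; exercise = 2.442097; V(1,1) = max -> 2.636583
  V(0,0) = exp(-r*dt) * [p*0.000000 + (1-p)*2.636583] = 1.512807; exercise = 0.000000; V(0,0) = max -> 1.512807

Answer: Price = V(0,0) = 1.5128


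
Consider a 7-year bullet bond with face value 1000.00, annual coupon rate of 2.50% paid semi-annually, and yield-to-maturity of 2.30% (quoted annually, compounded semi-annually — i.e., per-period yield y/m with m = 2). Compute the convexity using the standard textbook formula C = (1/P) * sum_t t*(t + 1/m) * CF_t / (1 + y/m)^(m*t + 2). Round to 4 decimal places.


Answer: Convexity = 46.1557

Derivation:
Coupon per period c = face * coupon_rate / m = 12.500000
Periods per year m = 2; per-period yield y/m = 0.011500
Number of cashflows N = 14
Cashflows (t years, CF_t, discount factor 1/(1+y/m)^(m*t), PV):
  t = 0.5000: CF_t = 12.500000, DF = 0.988631, PV = 12.357884
  t = 1.0000: CF_t = 12.500000, DF = 0.977391, PV = 12.217384
  t = 1.5000: CF_t = 12.500000, DF = 0.966279, PV = 12.078482
  t = 2.0000: CF_t = 12.500000, DF = 0.955293, PV = 11.941159
  t = 2.5000: CF_t = 12.500000, DF = 0.944432, PV = 11.805396
  t = 3.0000: CF_t = 12.500000, DF = 0.933694, PV = 11.671178
  t = 3.5000: CF_t = 12.500000, DF = 0.923079, PV = 11.538485
  t = 4.0000: CF_t = 12.500000, DF = 0.912584, PV = 11.407301
  t = 4.5000: CF_t = 12.500000, DF = 0.902209, PV = 11.277609
  t = 5.0000: CF_t = 12.500000, DF = 0.891951, PV = 11.149391
  t = 5.5000: CF_t = 12.500000, DF = 0.881810, PV = 11.022631
  t = 6.0000: CF_t = 12.500000, DF = 0.871785, PV = 10.897312
  t = 6.5000: CF_t = 12.500000, DF = 0.861873, PV = 10.773417
  t = 7.0000: CF_t = 1012.500000, DF = 0.852075, PV = 862.725455
Price P = sum_t PV_t = 1012.863085
Convexity numerator sum_t t*(t + 1/m) * CF_t / (1+y/m)^(m*t + 2):
  t = 0.5000: term = 6.039241
  t = 1.0000: term = 17.911738
  t = 1.5000: term = 35.416189
  t = 2.0000: term = 58.355890
  t = 2.5000: term = 86.538640
  t = 3.0000: term = 119.776665
  t = 3.5000: term = 157.886524
  t = 4.0000: term = 200.689036
  t = 4.5000: term = 248.009189
  t = 5.0000: term = 299.676068
  t = 5.5000: term = 355.522770
  t = 6.0000: term = 415.386330
  t = 6.5000: term = 479.107647
  t = 7.0000: term = 44269.043816
Convexity = (1/P) * sum = 46749.359743 / 1012.863085 = 46.155656


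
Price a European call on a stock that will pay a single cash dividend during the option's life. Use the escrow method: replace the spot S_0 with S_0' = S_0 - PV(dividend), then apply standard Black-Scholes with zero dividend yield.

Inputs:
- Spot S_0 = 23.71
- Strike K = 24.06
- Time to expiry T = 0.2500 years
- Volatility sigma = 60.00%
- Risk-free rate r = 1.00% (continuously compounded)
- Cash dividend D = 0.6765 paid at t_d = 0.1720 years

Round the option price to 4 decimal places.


PV(D) = D * exp(-r * t_d) = 0.6765 * 0.99828148 = 0.67533742
S_0' = S_0 - PV(D) = 23.7100 - 0.67533742 = 23.03466258
d1 = (ln(S_0'/K) + (r + sigma^2/2)*T) / (sigma*sqrt(T)) = 0.01316480
d2 = d1 - sigma*sqrt(T) = -0.28683520
exp(-rT) = 0.99750312
N(d1) = 0.50525184; N(d2) = 0.38711925
C = S_0' * N(d1) - K * exp(-rT) * N(d2) = 23.03466258 * 0.50525184 - 24.0600 * 0.99750312 * 0.38711925 = 2.3475

Answer: Price = 2.3475


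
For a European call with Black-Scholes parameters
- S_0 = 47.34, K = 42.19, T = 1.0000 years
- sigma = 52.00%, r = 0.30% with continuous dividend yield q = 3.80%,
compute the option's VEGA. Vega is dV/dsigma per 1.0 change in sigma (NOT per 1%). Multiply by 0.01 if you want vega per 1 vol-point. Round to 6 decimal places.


Answer: Vega = 16.687259

Derivation:
d1 = 0.4141776499; d2 = -0.1058223501
phi(d1) = 0.3661507680; exp(-qT) = 0.9627129409; exp(-rT) = 0.9970044955
Vega = S * exp(-qT) * phi(d1) * sqrt(T) = 47.3400 * 0.9627129409 * 0.3661507680 * 1.0000000000 = 16.687259


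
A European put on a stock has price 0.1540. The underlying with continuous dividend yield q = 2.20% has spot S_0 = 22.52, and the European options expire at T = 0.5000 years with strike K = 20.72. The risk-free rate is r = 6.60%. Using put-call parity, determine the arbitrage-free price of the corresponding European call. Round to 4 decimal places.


Answer: Call price = 2.3802

Derivation:
Put-call parity: C - P = S_0 * exp(-qT) - K * exp(-rT).
S_0 * exp(-qT) = 22.5200 * 0.98906028 = 22.27363748
K * exp(-rT) = 20.7200 * 0.96753856 = 20.04739895
C = P + S*exp(-qT) - K*exp(-rT)
C = 0.1540 + 22.27363748 - 20.04739895 = 2.3802


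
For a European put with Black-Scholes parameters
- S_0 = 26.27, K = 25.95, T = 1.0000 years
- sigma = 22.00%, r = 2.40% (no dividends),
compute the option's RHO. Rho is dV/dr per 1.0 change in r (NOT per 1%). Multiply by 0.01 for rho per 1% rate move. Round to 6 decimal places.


d1 = 0.2747999731; d2 = 0.0547999731
phi(d1) = 0.3841600387; exp(-qT) = 1.0000000000; exp(-rT) = 0.9762857098
N(-d2) = 0.4781489109
Rho = -K*T*exp(-rT)*N(-d2) = -25.9500 * 1.0000 * 0.9762857098 * 0.4781489109 = -12.113718

Answer: Rho = -12.113718


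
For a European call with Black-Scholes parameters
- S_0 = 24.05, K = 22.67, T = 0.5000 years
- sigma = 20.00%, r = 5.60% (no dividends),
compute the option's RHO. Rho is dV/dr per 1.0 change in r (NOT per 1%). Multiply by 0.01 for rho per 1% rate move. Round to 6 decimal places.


Answer: Rho = 7.794408

Derivation:
d1 = 0.6865478780; d2 = 0.5451265218
phi(d1) = 0.3151796367; exp(-qT) = 1.0000000000; exp(-rT) = 0.9723883668
N(d2) = 0.7071667485
Rho = K*T*exp(-rT)*N(d2) = 22.6700 * 0.5000 * 0.9723883668 * 0.7071667485 = 7.794408


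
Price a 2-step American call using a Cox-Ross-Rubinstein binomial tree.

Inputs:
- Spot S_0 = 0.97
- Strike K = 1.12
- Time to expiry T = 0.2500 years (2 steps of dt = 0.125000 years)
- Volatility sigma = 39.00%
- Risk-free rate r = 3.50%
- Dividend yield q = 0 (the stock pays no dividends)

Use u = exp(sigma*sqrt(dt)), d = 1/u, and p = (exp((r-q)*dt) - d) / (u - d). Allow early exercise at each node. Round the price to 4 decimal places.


Answer: Price = V(0,0) = 0.0363

Derivation:
dt = T/N = 0.125000
u = exp(sigma*sqrt(dt)) = 1.147844; d = 1/u = 0.871198
p = (exp((r-q)*dt) - d) / (u - d) = 0.481432
Discount per step: exp(-r*dt) = 0.995635
Stock lattice S(k, i) with i counting down-moves:
  k=0: S(0,0) = 0.9700
  k=1: S(1,0) = 1.1134; S(1,1) = 0.8451
  k=2: S(2,0) = 1.2780; S(2,1) = 0.9700; S(2,2) = 0.7362
Terminal payoffs V(N, i) = max(S_T - K, 0):
  V(2,0) = 0.158021; V(2,1) = 0.000000; V(2,2) = 0.000000
Backward induction: V(k, i) = exp(-r*dt) * [p * V(k+1, i) + (1-p) * V(k+1, i+1)]; then take max(V_cont, immediate exercise) for American.
  V(1,0) = exp(-r*dt) * [p*0.158021 + (1-p)*0.000000] = 0.075744; exercise = 0.000000; V(1,0) = max -> 0.075744
  V(1,1) = exp(-r*dt) * [p*0.000000 + (1-p)*0.000000] = 0.000000; exercise = 0.000000; V(1,1) = max -> 0.000000
  V(0,0) = exp(-r*dt) * [p*0.075744 + (1-p)*0.000000] = 0.036306; exercise = 0.000000; V(0,0) = max -> 0.036306


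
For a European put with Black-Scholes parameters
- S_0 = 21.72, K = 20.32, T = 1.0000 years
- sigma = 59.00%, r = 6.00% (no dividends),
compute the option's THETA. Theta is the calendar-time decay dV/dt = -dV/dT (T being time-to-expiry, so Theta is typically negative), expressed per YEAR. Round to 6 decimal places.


Answer: Theta = -1.634013

Derivation:
d1 = 0.5096235125; d2 = -0.0803764875
phi(d1) = 0.3503591193; exp(-qT) = 1.0000000000; exp(-rT) = 0.9417645336
Theta = -S*exp(-qT)*phi(d1)*sigma/(2*sqrt(T)) + r*K*exp(-rT)*N(-d2) - q*S*exp(-qT)*N(-d1)
N(-d1) = 0.3051576241; N(-d2) = 0.5320310867; sqrt(T) = 1.0000000000
Term 1 = -21.7200 * 1.0000000000 * 0.3503591193 * 0.5900 / (2 * 1.0000000000) = -2.2448910210
Term 2 = 0.0600 * 20.3200 * 0.9417645336 * 0.5320310867 = 0.6108777316
Term 3 = 0 (no dividend yield, q = 0)
Theta = -2.2448910210 + (0.6108777316) + (0.0000000000) = -1.634013


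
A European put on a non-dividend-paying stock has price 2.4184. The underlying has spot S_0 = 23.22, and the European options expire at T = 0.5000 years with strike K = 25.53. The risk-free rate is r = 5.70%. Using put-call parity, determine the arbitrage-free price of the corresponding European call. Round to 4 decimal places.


Put-call parity: C - P = S_0 * exp(-qT) - K * exp(-rT).
S_0 * exp(-qT) = 23.2200 * 1.00000000 = 23.22000000
K * exp(-rT) = 25.5300 * 0.97190229 = 24.81266557
C = P + S*exp(-qT) - K*exp(-rT)
C = 2.4184 + 23.22000000 - 24.81266557 = 0.8257

Answer: Call price = 0.8257


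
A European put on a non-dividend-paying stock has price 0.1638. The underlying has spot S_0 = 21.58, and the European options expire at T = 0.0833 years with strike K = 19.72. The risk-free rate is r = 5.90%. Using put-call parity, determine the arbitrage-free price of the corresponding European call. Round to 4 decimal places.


Put-call parity: C - P = S_0 * exp(-qT) - K * exp(-rT).
S_0 * exp(-qT) = 21.5800 * 1.00000000 = 21.58000000
K * exp(-rT) = 19.7200 * 0.99509736 = 19.62331989
C = P + S*exp(-qT) - K*exp(-rT)
C = 0.1638 + 21.58000000 - 19.62331989 = 2.1205

Answer: Call price = 2.1205


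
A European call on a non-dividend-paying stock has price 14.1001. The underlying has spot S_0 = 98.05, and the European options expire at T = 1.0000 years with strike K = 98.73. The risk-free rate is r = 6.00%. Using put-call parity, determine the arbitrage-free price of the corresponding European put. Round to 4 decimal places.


Answer: Put price = 9.0305

Derivation:
Put-call parity: C - P = S_0 * exp(-qT) - K * exp(-rT).
S_0 * exp(-qT) = 98.0500 * 1.00000000 = 98.05000000
K * exp(-rT) = 98.7300 * 0.94176453 = 92.98041240
P = C - S*exp(-qT) + K*exp(-rT)
P = 14.1001 - 98.05000000 + 92.98041240 = 9.0305


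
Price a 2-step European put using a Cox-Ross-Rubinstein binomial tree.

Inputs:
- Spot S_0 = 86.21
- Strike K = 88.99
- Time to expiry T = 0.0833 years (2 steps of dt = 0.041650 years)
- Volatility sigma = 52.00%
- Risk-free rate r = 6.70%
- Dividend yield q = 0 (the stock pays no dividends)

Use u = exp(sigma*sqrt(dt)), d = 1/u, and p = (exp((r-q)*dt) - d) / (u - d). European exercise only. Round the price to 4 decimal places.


dt = T/N = 0.041650
u = exp(sigma*sqrt(dt)) = 1.111959; d = 1/u = 0.899314
p = (exp((r-q)*dt) - d) / (u - d) = 0.486635
Discount per step: exp(-r*dt) = 0.997213
Stock lattice S(k, i) with i counting down-moves:
  k=0: S(0,0) = 86.2100
  k=1: S(1,0) = 95.8620; S(1,1) = 77.5298
  k=2: S(2,0) = 106.5946; S(2,1) = 86.2100; S(2,2) = 69.7236
Terminal payoffs V(N, i) = max(K - S_T, 0):
  V(2,0) = 0.000000; V(2,1) = 2.780000; V(2,2) = 19.266353
Backward induction: V(k, i) = exp(-r*dt) * [p * V(k+1, i) + (1-p) * V(k+1, i+1)].
  V(1,0) = exp(-r*dt) * [p*0.000000 + (1-p)*2.780000] = 1.423177
  V(1,1) = exp(-r*dt) * [p*2.780000 + (1-p)*19.266353] = 11.212178
  V(0,0) = exp(-r*dt) * [p*1.423177 + (1-p)*11.212178] = 6.430534

Answer: Price = V(0,0) = 6.4305


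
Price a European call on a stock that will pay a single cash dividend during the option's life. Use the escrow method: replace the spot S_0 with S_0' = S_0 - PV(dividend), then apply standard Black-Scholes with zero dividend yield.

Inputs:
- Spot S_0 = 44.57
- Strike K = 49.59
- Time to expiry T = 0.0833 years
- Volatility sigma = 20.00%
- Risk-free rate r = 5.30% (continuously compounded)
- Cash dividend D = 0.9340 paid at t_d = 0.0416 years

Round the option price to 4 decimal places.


PV(D) = D * exp(-r * t_d) = 0.9340 * 0.99779763 = 0.93194299
S_0' = S_0 - PV(D) = 44.5700 - 0.93194299 = 43.63805701
d1 = (ln(S_0'/K) + (r + sigma^2/2)*T) / (sigma*sqrt(T)) = -2.10969031
d2 = d1 - sigma*sqrt(T) = -2.16741378
exp(-rT) = 0.99559483
N(d1) = 0.01744252; N(d2) = 0.01510166
C = S_0' * N(d1) - K * exp(-rT) * N(d2) = 43.63805701 * 0.01744252 - 49.5900 * 0.99559483 * 0.01510166 = 0.0156

Answer: Price = 0.0156


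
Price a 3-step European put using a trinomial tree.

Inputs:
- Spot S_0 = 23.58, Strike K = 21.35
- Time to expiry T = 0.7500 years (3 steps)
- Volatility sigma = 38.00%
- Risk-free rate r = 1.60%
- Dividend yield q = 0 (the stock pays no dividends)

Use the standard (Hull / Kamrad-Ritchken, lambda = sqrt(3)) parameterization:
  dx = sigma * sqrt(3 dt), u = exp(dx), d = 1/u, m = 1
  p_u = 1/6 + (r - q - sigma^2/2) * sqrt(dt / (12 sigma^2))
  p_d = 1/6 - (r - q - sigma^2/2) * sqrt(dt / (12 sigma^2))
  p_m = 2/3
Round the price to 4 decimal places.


Answer: Price = V(0,0) = 1.8732

Derivation:
dt = T/N = 0.250000; dx = sigma*sqrt(3*dt) = 0.329090
u = exp(dx) = 1.389702; d = 1/u = 0.719579
p_u = 0.145320, p_m = 0.666667, p_d = 0.188013
Discount per step: exp(-r*dt) = 0.996008
Stock lattice S(k, j) with j the centered position index:
  k=0: S(0,+0) = 23.5800
  k=1: S(1,-1) = 16.9677; S(1,+0) = 23.5800; S(1,+1) = 32.7692
  k=2: S(2,-2) = 12.2096; S(2,-1) = 16.9677; S(2,+0) = 23.5800; S(2,+1) = 32.7692; S(2,+2) = 45.5394
  k=3: S(3,-3) = 8.7857; S(3,-2) = 12.2096; S(3,-1) = 16.9677; S(3,+0) = 23.5800; S(3,+1) = 32.7692; S(3,+2) = 45.5394; S(3,+3) = 63.2862
Terminal payoffs V(N, j) = max(K - S_T, 0):
  V(3,-3) = 12.564260; V(3,-2) = 9.140436; V(3,-1) = 4.382339; V(3,+0) = 0.000000; V(3,+1) = 0.000000; V(3,+2) = 0.000000; V(3,+3) = 0.000000
Backward induction: V(k, j) = exp(-r*dt) * [p_u * V(k+1, j+1) + p_m * V(k+1, j) + p_d * V(k+1, j-1)]
  V(2,-2) = exp(-r*dt) * [p_u*4.382339 + p_m*9.140436 + p_d*12.564260] = 9.056416
  V(2,-1) = exp(-r*dt) * [p_u*0.000000 + p_m*4.382339 + p_d*9.140436] = 4.621561
  V(2,+0) = exp(-r*dt) * [p_u*0.000000 + p_m*0.000000 + p_d*4.382339] = 0.820649
  V(2,+1) = exp(-r*dt) * [p_u*0.000000 + p_m*0.000000 + p_d*0.000000] = 0.000000
  V(2,+2) = exp(-r*dt) * [p_u*0.000000 + p_m*0.000000 + p_d*0.000000] = 0.000000
  V(1,-1) = exp(-r*dt) * [p_u*0.820649 + p_m*4.621561 + p_d*9.056416] = 4.883452
  V(1,+0) = exp(-r*dt) * [p_u*0.000000 + p_m*0.820649 + p_d*4.621561] = 1.410362
  V(1,+1) = exp(-r*dt) * [p_u*0.000000 + p_m*0.000000 + p_d*0.820649] = 0.153677
  V(0,+0) = exp(-r*dt) * [p_u*0.153677 + p_m*1.410362 + p_d*4.883452] = 1.873221


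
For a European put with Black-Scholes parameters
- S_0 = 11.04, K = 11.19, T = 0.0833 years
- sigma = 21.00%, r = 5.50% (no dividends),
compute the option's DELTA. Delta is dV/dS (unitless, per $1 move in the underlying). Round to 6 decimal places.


Answer: Delta = -0.546478

Derivation:
d1 = -0.1167671511; d2 = -0.1773768038
phi(d1) = 0.3962318271; exp(-qT) = 1.0000000000; exp(-rT) = 0.9954289791
N(-d1) = 0.5464777124
Delta = -exp(-qT) * N(-d1) = -1.0000000000 * 0.5464777124 = -0.546478


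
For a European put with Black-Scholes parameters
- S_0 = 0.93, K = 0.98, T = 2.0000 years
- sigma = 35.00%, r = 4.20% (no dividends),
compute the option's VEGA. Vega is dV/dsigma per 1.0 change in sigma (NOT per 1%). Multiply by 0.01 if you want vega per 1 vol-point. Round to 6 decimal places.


Answer: Vega = 0.499864

Derivation:
d1 = 0.3113936933; d2 = -0.1835810536
phi(d1) = 0.3800617463; exp(-qT) = 1.0000000000; exp(-rT) = 0.9194312561
Vega = S * exp(-qT) * phi(d1) * sqrt(T) = 0.9300 * 1.0000000000 * 0.3800617463 * 1.4142135624 = 0.499864


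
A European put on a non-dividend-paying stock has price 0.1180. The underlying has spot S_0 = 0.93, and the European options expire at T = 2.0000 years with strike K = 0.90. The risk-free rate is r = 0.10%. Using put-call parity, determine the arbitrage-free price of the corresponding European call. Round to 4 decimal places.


Put-call parity: C - P = S_0 * exp(-qT) - K * exp(-rT).
S_0 * exp(-qT) = 0.9300 * 1.00000000 = 0.93000000
K * exp(-rT) = 0.9000 * 0.99800200 = 0.89820180
C = P + S*exp(-qT) - K*exp(-rT)
C = 0.1180 + 0.93000000 - 0.89820180 = 0.1498

Answer: Call price = 0.1498


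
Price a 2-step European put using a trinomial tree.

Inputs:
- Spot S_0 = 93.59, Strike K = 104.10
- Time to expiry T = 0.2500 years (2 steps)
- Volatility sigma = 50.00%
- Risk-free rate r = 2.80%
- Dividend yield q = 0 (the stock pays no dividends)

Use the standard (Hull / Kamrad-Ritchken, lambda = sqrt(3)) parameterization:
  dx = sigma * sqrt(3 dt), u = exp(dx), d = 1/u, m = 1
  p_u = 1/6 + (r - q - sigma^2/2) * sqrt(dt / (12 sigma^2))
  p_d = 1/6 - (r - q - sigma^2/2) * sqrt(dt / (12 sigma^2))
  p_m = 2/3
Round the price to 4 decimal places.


Answer: Price = V(0,0) = 15.7419

Derivation:
dt = T/N = 0.125000; dx = sigma*sqrt(3*dt) = 0.306186
u = exp(dx) = 1.358235; d = 1/u = 0.736250
p_u = 0.146867, p_m = 0.666667, p_d = 0.186467
Discount per step: exp(-r*dt) = 0.996506
Stock lattice S(k, j) with j the centered position index:
  k=0: S(0,+0) = 93.5900
  k=1: S(1,-1) = 68.9056; S(1,+0) = 93.5900; S(1,+1) = 127.1172
  k=2: S(2,-2) = 50.7317; S(2,-1) = 68.9056; S(2,+0) = 93.5900; S(2,+1) = 127.1172; S(2,+2) = 172.6551
Terminal payoffs V(N, j) = max(K - S_T, 0):
  V(2,-2) = 53.368293; V(2,-1) = 35.194409; V(2,+0) = 10.510000; V(2,+1) = 0.000000; V(2,+2) = 0.000000
Backward induction: V(k, j) = exp(-r*dt) * [p_u * V(k+1, j+1) + p_m * V(k+1, j) + p_d * V(k+1, j-1)]
  V(1,-1) = exp(-r*dt) * [p_u*10.510000 + p_m*35.194409 + p_d*53.368293] = 34.835779
  V(1,+0) = exp(-r*dt) * [p_u*0.000000 + p_m*10.510000 + p_d*35.194409] = 13.521843
  V(1,+1) = exp(-r*dt) * [p_u*0.000000 + p_m*0.000000 + p_d*10.510000] = 1.952918
  V(0,+0) = exp(-r*dt) * [p_u*1.952918 + p_m*13.521843 + p_d*34.835779] = 15.741900


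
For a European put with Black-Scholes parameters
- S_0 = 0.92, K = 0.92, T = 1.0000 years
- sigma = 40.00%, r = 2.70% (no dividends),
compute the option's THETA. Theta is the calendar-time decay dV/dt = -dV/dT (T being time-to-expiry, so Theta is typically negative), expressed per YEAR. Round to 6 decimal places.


d1 = 0.2675000000; d2 = -0.1325000000
phi(d1) = 0.3849211934; exp(-qT) = 1.0000000000; exp(-rT) = 0.9733612415
Theta = -S*exp(-qT)*phi(d1)*sigma/(2*sqrt(T)) + r*K*exp(-rT)*N(-d2) - q*S*exp(-qT)*N(-d1)
N(-d1) = 0.3945421071; N(-d2) = 0.5527055885; sqrt(T) = 1.0000000000
Term 1 = -0.9200 * 1.0000000000 * 0.3849211934 * 0.4000 / (2 * 1.0000000000) = -0.0708254996
Term 2 = 0.0270 * 0.9200 * 0.9733612415 * 0.5527055885 = 0.0133634778
Term 3 = 0 (no dividend yield, q = 0)
Theta = -0.0708254996 + (0.0133634778) + (0.0000000000) = -0.057462

Answer: Theta = -0.057462


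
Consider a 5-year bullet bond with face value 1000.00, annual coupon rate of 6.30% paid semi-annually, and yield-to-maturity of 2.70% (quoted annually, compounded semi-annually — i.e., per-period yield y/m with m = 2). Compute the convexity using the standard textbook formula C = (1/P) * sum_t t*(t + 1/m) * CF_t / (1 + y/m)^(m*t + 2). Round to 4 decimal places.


Coupon per period c = face * coupon_rate / m = 31.500000
Periods per year m = 2; per-period yield y/m = 0.013500
Number of cashflows N = 10
Cashflows (t years, CF_t, discount factor 1/(1+y/m)^(m*t), PV):
  t = 0.5000: CF_t = 31.500000, DF = 0.986680, PV = 31.080414
  t = 1.0000: CF_t = 31.500000, DF = 0.973537, PV = 30.666418
  t = 1.5000: CF_t = 31.500000, DF = 0.960569, PV = 30.257936
  t = 2.0000: CF_t = 31.500000, DF = 0.947774, PV = 29.854895
  t = 2.5000: CF_t = 31.500000, DF = 0.935150, PV = 29.457222
  t = 3.0000: CF_t = 31.500000, DF = 0.922694, PV = 29.064847
  t = 3.5000: CF_t = 31.500000, DF = 0.910403, PV = 28.677698
  t = 4.0000: CF_t = 31.500000, DF = 0.898276, PV = 28.295706
  t = 4.5000: CF_t = 31.500000, DF = 0.886311, PV = 27.918802
  t = 5.0000: CF_t = 1031.500000, DF = 0.874505, PV = 902.052266
Price P = sum_t PV_t = 1167.326203
Convexity numerator sum_t t*(t + 1/m) * CF_t / (1+y/m)^(m*t + 2):
  t = 0.5000: term = 15.128968
  t = 1.0000: term = 44.782342
  t = 1.5000: term = 88.371666
  t = 2.0000: term = 145.324233
  t = 2.5000: term = 215.082733
  t = 3.0000: term = 297.104910
  t = 3.5000: term = 390.863226
  t = 4.0000: term = 495.844532
  t = 4.5000: term = 611.549744
  t = 5.0000: term = 24149.986360
Convexity = (1/P) * sum = 26454.038713 / 1167.326203 = 22.662079

Answer: Convexity = 22.6621


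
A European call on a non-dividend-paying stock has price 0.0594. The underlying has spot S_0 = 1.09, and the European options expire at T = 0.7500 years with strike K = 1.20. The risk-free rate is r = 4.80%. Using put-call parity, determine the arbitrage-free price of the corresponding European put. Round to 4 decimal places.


Put-call parity: C - P = S_0 * exp(-qT) - K * exp(-rT).
S_0 * exp(-qT) = 1.0900 * 1.00000000 = 1.09000000
K * exp(-rT) = 1.2000 * 0.96464029 = 1.15756835
P = C - S*exp(-qT) + K*exp(-rT)
P = 0.0594 - 1.09000000 + 1.15756835 = 0.1270

Answer: Put price = 0.1270


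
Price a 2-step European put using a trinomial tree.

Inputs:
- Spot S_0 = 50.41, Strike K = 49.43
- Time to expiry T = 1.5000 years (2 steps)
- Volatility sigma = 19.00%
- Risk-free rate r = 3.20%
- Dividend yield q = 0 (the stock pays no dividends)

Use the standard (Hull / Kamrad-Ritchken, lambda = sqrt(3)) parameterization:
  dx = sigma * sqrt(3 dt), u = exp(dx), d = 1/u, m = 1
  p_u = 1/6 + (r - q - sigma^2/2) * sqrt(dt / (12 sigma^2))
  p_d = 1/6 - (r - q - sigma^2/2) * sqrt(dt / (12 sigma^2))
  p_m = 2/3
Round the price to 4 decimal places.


dt = T/N = 0.750000; dx = sigma*sqrt(3*dt) = 0.285000
u = exp(dx) = 1.329762; d = 1/u = 0.752014
p_u = 0.185022, p_m = 0.666667, p_d = 0.148311
Discount per step: exp(-r*dt) = 0.976286
Stock lattice S(k, j) with j the centered position index:
  k=0: S(0,+0) = 50.4100
  k=1: S(1,-1) = 37.9090; S(1,+0) = 50.4100; S(1,+1) = 67.0333
  k=2: S(2,-2) = 28.5081; S(2,-1) = 37.9090; S(2,+0) = 50.4100; S(2,+1) = 67.0333; S(2,+2) = 89.1383
Terminal payoffs V(N, j) = max(K - S_T, 0):
  V(2,-2) = 20.921863; V(2,-1) = 11.520961; V(2,+0) = 0.000000; V(2,+1) = 0.000000; V(2,+2) = 0.000000
Backward induction: V(k, j) = exp(-r*dt) * [p_u * V(k+1, j+1) + p_m * V(k+1, j) + p_d * V(k+1, j-1)]
  V(1,-1) = exp(-r*dt) * [p_u*0.000000 + p_m*11.520961 + p_d*20.921863] = 10.527867
  V(1,+0) = exp(-r*dt) * [p_u*0.000000 + p_m*0.000000 + p_d*11.520961] = 1.668170
  V(1,+1) = exp(-r*dt) * [p_u*0.000000 + p_m*0.000000 + p_d*0.000000] = 0.000000
  V(0,+0) = exp(-r*dt) * [p_u*0.000000 + p_m*1.668170 + p_d*10.527867] = 2.610115

Answer: Price = V(0,0) = 2.6101


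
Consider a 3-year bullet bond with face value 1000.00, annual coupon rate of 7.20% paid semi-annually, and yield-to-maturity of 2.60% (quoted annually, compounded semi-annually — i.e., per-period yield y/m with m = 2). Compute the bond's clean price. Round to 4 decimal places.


Coupon per period c = face * coupon_rate / m = 36.000000
Periods per year m = 2; per-period yield y/m = 0.013000
Number of cashflows N = 6
Cashflows (t years, CF_t, discount factor 1/(1+y/m)^(m*t), PV):
  t = 0.5000: CF_t = 36.000000, DF = 0.987167, PV = 35.538006
  t = 1.0000: CF_t = 36.000000, DF = 0.974498, PV = 35.081941
  t = 1.5000: CF_t = 36.000000, DF = 0.961992, PV = 34.631728
  t = 2.0000: CF_t = 36.000000, DF = 0.949647, PV = 34.187293
  t = 2.5000: CF_t = 36.000000, DF = 0.937460, PV = 33.748562
  t = 3.0000: CF_t = 1036.000000, DF = 0.925429, PV = 958.744936
Price P = sum_t PV_t = 1131.932467

Answer: Price = 1131.9325


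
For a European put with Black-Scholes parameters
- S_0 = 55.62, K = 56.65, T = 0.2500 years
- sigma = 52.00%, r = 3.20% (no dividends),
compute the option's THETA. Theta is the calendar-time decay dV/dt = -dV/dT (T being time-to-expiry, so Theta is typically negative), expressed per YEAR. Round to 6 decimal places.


Answer: Theta = -10.471111

Derivation:
d1 = 0.0901956205; d2 = -0.1698043795
phi(d1) = 0.3973228287; exp(-qT) = 1.0000000000; exp(-rT) = 0.9920319148
Theta = -S*exp(-qT)*phi(d1)*sigma/(2*sqrt(T)) + r*K*exp(-rT)*N(-d2) - q*S*exp(-qT)*N(-d1)
N(-d1) = 0.4640658822; N(-d2) = 0.5674180087; sqrt(T) = 0.5000000000
Term 1 = -55.6200 * 1.0000000000 * 0.3973228287 * 0.5200 / (2 * 0.5000000000) = -11.4915297808
Term 2 = 0.0320 * 56.6500 * 0.9920319148 * 0.5674180087 = 1.0204192713
Term 3 = 0 (no dividend yield, q = 0)
Theta = -11.4915297808 + (1.0204192713) + (0.0000000000) = -10.471111


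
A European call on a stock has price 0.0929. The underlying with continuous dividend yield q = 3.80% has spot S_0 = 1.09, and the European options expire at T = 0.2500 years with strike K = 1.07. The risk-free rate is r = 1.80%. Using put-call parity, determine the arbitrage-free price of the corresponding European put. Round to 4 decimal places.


Answer: Put price = 0.0784

Derivation:
Put-call parity: C - P = S_0 * exp(-qT) - K * exp(-rT).
S_0 * exp(-qT) = 1.0900 * 0.99054498 = 1.07969403
K * exp(-rT) = 1.0700 * 0.99551011 = 1.06519582
P = C - S*exp(-qT) + K*exp(-rT)
P = 0.0929 - 1.07969403 + 1.06519582 = 0.0784


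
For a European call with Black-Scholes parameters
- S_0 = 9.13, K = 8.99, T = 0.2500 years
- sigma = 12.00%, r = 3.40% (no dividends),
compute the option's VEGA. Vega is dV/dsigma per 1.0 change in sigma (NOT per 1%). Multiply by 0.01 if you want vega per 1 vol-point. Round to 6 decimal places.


Answer: Vega = 1.660913

Derivation:
d1 = 0.4292141021; d2 = 0.3692141021
phi(d1) = 0.3638364207; exp(-qT) = 1.0000000000; exp(-rT) = 0.9915360229
Vega = S * exp(-qT) * phi(d1) * sqrt(T) = 9.1300 * 1.0000000000 * 0.3638364207 * 0.5000000000 = 1.660913


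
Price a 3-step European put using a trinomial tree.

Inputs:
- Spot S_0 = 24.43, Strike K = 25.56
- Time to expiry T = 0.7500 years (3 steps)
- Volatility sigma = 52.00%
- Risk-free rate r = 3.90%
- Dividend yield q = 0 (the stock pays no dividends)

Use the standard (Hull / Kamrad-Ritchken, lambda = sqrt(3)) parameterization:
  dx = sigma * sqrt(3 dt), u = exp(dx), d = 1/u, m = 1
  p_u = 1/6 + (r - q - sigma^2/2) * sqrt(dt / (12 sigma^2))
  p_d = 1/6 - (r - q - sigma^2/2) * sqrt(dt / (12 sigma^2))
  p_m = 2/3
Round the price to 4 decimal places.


dt = T/N = 0.250000; dx = sigma*sqrt(3*dt) = 0.450333
u = exp(dx) = 1.568835; d = 1/u = 0.637416
p_u = 0.139964, p_m = 0.666667, p_d = 0.193369
Discount per step: exp(-r*dt) = 0.990297
Stock lattice S(k, j) with j the centered position index:
  k=0: S(0,+0) = 24.4300
  k=1: S(1,-1) = 15.5721; S(1,+0) = 24.4300; S(1,+1) = 38.3266
  k=2: S(2,-2) = 9.9259; S(2,-1) = 15.5721; S(2,+0) = 24.4300; S(2,+1) = 38.3266; S(2,+2) = 60.1282
  k=3: S(3,-3) = 6.3269; S(3,-2) = 9.9259; S(3,-1) = 15.5721; S(3,+0) = 24.4300; S(3,+1) = 38.3266; S(3,+2) = 60.1282; S(3,+3) = 94.3312
Terminal payoffs V(N, j) = max(K - S_T, 0):
  V(3,-3) = 19.233088; V(3,-2) = 15.634120; V(3,-1) = 9.987934; V(3,+0) = 1.130000; V(3,+1) = 0.000000; V(3,+2) = 0.000000; V(3,+3) = 0.000000
Backward induction: V(k, j) = exp(-r*dt) * [p_u * V(k+1, j+1) + p_m * V(k+1, j) + p_d * V(k+1, j-1)]
  V(2,-2) = exp(-r*dt) * [p_u*9.987934 + p_m*15.634120 + p_d*19.233088] = 15.389009
  V(2,-1) = exp(-r*dt) * [p_u*1.130000 + p_m*9.987934 + p_d*15.634120] = 9.744465
  V(2,+0) = exp(-r*dt) * [p_u*0.000000 + p_m*1.130000 + p_d*9.987934] = 2.658643
  V(2,+1) = exp(-r*dt) * [p_u*0.000000 + p_m*0.000000 + p_d*1.130000] = 0.216387
  V(2,+2) = exp(-r*dt) * [p_u*0.000000 + p_m*0.000000 + p_d*0.000000] = 0.000000
  V(1,-1) = exp(-r*dt) * [p_u*2.658643 + p_m*9.744465 + p_d*15.389009] = 9.748669
  V(1,+0) = exp(-r*dt) * [p_u*0.216387 + p_m*2.658643 + p_d*9.744465] = 3.651220
  V(1,+1) = exp(-r*dt) * [p_u*0.000000 + p_m*0.216387 + p_d*2.658643] = 0.651970
  V(0,+0) = exp(-r*dt) * [p_u*0.651970 + p_m*3.651220 + p_d*9.748669] = 4.367697

Answer: Price = V(0,0) = 4.3677


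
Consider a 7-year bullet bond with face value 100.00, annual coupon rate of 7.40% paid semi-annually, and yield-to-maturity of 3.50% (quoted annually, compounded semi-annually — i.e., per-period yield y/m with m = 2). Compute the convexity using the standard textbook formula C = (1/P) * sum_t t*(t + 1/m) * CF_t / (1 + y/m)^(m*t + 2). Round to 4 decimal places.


Coupon per period c = face * coupon_rate / m = 3.700000
Periods per year m = 2; per-period yield y/m = 0.017500
Number of cashflows N = 14
Cashflows (t years, CF_t, discount factor 1/(1+y/m)^(m*t), PV):
  t = 0.5000: CF_t = 3.700000, DF = 0.982801, PV = 3.636364
  t = 1.0000: CF_t = 3.700000, DF = 0.965898, PV = 3.573822
  t = 1.5000: CF_t = 3.700000, DF = 0.949285, PV = 3.512356
  t = 2.0000: CF_t = 3.700000, DF = 0.932959, PV = 3.451946
  t = 2.5000: CF_t = 3.700000, DF = 0.916913, PV = 3.392576
  t = 3.0000: CF_t = 3.700000, DF = 0.901143, PV = 3.334227
  t = 3.5000: CF_t = 3.700000, DF = 0.885644, PV = 3.276882
  t = 4.0000: CF_t = 3.700000, DF = 0.870412, PV = 3.220523
  t = 4.5000: CF_t = 3.700000, DF = 0.855441, PV = 3.165133
  t = 5.0000: CF_t = 3.700000, DF = 0.840729, PV = 3.110696
  t = 5.5000: CF_t = 3.700000, DF = 0.826269, PV = 3.057195
  t = 6.0000: CF_t = 3.700000, DF = 0.812058, PV = 3.004614
  t = 6.5000: CF_t = 3.700000, DF = 0.798091, PV = 2.952938
  t = 7.0000: CF_t = 103.700000, DF = 0.784365, PV = 81.338640
Price P = sum_t PV_t = 124.027911
Convexity numerator sum_t t*(t + 1/m) * CF_t / (1+y/m)^(m*t + 2):
  t = 0.5000: term = 1.756178
  t = 1.0000: term = 5.177920
  t = 1.5000: term = 10.177729
  t = 2.0000: term = 16.671137
  t = 2.5000: term = 24.576615
  t = 3.0000: term = 33.815490
  t = 3.5000: term = 44.311862
  t = 4.0000: term = 55.992525
  t = 4.5000: term = 68.786885
  t = 5.0000: term = 82.626889
  t = 5.5000: term = 97.446946
  t = 6.0000: term = 113.183855
  t = 6.5000: term = 129.776738
  t = 7.0000: term = 4124.652577
Convexity = (1/P) * sum = 4808.953344 / 124.027911 = 38.773154

Answer: Convexity = 38.7732


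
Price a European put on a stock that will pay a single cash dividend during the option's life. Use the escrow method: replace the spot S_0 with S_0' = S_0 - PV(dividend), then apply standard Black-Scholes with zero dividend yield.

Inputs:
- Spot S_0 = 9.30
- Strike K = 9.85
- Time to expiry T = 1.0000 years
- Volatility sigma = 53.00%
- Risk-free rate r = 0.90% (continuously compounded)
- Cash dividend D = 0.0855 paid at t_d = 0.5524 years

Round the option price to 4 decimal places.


Answer: Price = 2.2678

Derivation:
PV(D) = D * exp(-r * t_d) = 0.0855 * 0.99504074 = 0.08507598
S_0' = S_0 - PV(D) = 9.3000 - 0.08507598 = 9.21492402
d1 = (ln(S_0'/K) + (r + sigma^2/2)*T) / (sigma*sqrt(T)) = 0.15623187
d2 = d1 - sigma*sqrt(T) = -0.37376813
exp(-rT) = 0.99104038
N(-d1) = 0.43792513; N(-d2) = 0.64571158
P = K * exp(-rT) * N(-d2) - S_0' * N(-d1) = 9.8500 * 0.99104038 * 0.64571158 - 9.21492402 * 0.43792513 = 2.2678


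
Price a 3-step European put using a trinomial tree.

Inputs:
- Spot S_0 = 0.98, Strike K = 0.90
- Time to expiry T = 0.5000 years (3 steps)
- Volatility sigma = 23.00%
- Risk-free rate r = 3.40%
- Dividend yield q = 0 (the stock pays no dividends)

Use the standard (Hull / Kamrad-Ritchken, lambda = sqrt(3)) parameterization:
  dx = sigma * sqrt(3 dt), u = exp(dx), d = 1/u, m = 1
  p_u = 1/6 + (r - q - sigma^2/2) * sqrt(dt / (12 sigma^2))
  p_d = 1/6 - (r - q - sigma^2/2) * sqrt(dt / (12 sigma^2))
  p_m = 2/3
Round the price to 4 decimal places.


dt = T/N = 0.166667; dx = sigma*sqrt(3*dt) = 0.162635
u = exp(dx) = 1.176607; d = 1/u = 0.849902
p_u = 0.170535, p_m = 0.666667, p_d = 0.162798
Discount per step: exp(-r*dt) = 0.994349
Stock lattice S(k, j) with j the centered position index:
  k=0: S(0,+0) = 0.9800
  k=1: S(1,-1) = 0.8329; S(1,+0) = 0.9800; S(1,+1) = 1.1531
  k=2: S(2,-2) = 0.7079; S(2,-1) = 0.8329; S(2,+0) = 0.9800; S(2,+1) = 1.1531; S(2,+2) = 1.3567
  k=3: S(3,-3) = 0.6016; S(3,-2) = 0.7079; S(3,-1) = 0.8329; S(3,+0) = 0.9800; S(3,+1) = 1.1531; S(3,+2) = 1.3567; S(3,+3) = 1.5963
Terminal payoffs V(N, j) = max(K - S_T, 0):
  V(3,-3) = 0.298366; V(3,-2) = 0.192114; V(3,-1) = 0.067096; V(3,+0) = 0.000000; V(3,+1) = 0.000000; V(3,+2) = 0.000000; V(3,+3) = 0.000000
Backward induction: V(k, j) = exp(-r*dt) * [p_u * V(k+1, j+1) + p_m * V(k+1, j) + p_d * V(k+1, j-1)]
  V(2,-2) = exp(-r*dt) * [p_u*0.067096 + p_m*0.192114 + p_d*0.298366] = 0.187029
  V(2,-1) = exp(-r*dt) * [p_u*0.000000 + p_m*0.067096 + p_d*0.192114] = 0.075577
  V(2,+0) = exp(-r*dt) * [p_u*0.000000 + p_m*0.000000 + p_d*0.067096] = 0.010861
  V(2,+1) = exp(-r*dt) * [p_u*0.000000 + p_m*0.000000 + p_d*0.000000] = 0.000000
  V(2,+2) = exp(-r*dt) * [p_u*0.000000 + p_m*0.000000 + p_d*0.000000] = 0.000000
  V(1,-1) = exp(-r*dt) * [p_u*0.010861 + p_m*0.075577 + p_d*0.187029] = 0.082218
  V(1,+0) = exp(-r*dt) * [p_u*0.000000 + p_m*0.010861 + p_d*0.075577] = 0.019434
  V(1,+1) = exp(-r*dt) * [p_u*0.000000 + p_m*0.000000 + p_d*0.010861] = 0.001758
  V(0,+0) = exp(-r*dt) * [p_u*0.001758 + p_m*0.019434 + p_d*0.082218] = 0.026490

Answer: Price = V(0,0) = 0.0265


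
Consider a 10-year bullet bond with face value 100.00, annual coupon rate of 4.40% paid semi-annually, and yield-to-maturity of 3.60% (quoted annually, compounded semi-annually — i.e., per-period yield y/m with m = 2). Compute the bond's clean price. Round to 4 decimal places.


Answer: Price = 106.6686

Derivation:
Coupon per period c = face * coupon_rate / m = 2.200000
Periods per year m = 2; per-period yield y/m = 0.018000
Number of cashflows N = 20
Cashflows (t years, CF_t, discount factor 1/(1+y/m)^(m*t), PV):
  t = 0.5000: CF_t = 2.200000, DF = 0.982318, PV = 2.161100
  t = 1.0000: CF_t = 2.200000, DF = 0.964949, PV = 2.122888
  t = 1.5000: CF_t = 2.200000, DF = 0.947887, PV = 2.085352
  t = 2.0000: CF_t = 2.200000, DF = 0.931127, PV = 2.048479
  t = 2.5000: CF_t = 2.200000, DF = 0.914663, PV = 2.012259
  t = 3.0000: CF_t = 2.200000, DF = 0.898490, PV = 1.976678
  t = 3.5000: CF_t = 2.200000, DF = 0.882603, PV = 1.941727
  t = 4.0000: CF_t = 2.200000, DF = 0.866997, PV = 1.907394
  t = 4.5000: CF_t = 2.200000, DF = 0.851667, PV = 1.873668
  t = 5.0000: CF_t = 2.200000, DF = 0.836608, PV = 1.840538
  t = 5.5000: CF_t = 2.200000, DF = 0.821816, PV = 1.807995
  t = 6.0000: CF_t = 2.200000, DF = 0.807285, PV = 1.776026
  t = 6.5000: CF_t = 2.200000, DF = 0.793010, PV = 1.744623
  t = 7.0000: CF_t = 2.200000, DF = 0.778989, PV = 1.713775
  t = 7.5000: CF_t = 2.200000, DF = 0.765215, PV = 1.683472
  t = 8.0000: CF_t = 2.200000, DF = 0.751684, PV = 1.653706
  t = 8.5000: CF_t = 2.200000, DF = 0.738393, PV = 1.624465
  t = 9.0000: CF_t = 2.200000, DF = 0.725337, PV = 1.595742
  t = 9.5000: CF_t = 2.200000, DF = 0.712512, PV = 1.567527
  t = 10.0000: CF_t = 102.200000, DF = 0.699914, PV = 71.531171
Price P = sum_t PV_t = 106.668586
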